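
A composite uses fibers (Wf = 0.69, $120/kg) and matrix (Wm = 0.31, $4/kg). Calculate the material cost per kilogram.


Cost = cost_f*Wf + cost_m*Wm = 120*0.69 + 4*0.31 = $84.04/kg

$84.04/kg


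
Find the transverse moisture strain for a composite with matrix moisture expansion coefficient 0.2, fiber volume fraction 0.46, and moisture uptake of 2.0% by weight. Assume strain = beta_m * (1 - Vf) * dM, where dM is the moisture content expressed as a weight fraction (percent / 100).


dM = 2.0/100 = 0.02
strain = beta_m * (1-Vf) * dM = 0.2 * 0.54 * 0.02 = 0.00216

0.00216


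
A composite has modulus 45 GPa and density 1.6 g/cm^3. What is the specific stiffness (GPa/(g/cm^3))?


Specific stiffness = E/rho = 45/1.6 = 28.1 GPa/(g/cm^3)

28.1 GPa/(g/cm^3)


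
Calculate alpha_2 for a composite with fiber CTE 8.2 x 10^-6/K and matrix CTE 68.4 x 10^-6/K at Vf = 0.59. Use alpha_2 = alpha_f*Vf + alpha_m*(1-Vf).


alpha_2 = alpha_f*Vf + alpha_m*(1-Vf) = 8.2*0.59 + 68.4*0.41 = 32.9 x 10^-6/K

32.9 x 10^-6/K


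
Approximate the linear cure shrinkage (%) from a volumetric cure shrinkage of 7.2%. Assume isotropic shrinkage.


Linear shrinkage ≈ vol_shrink/3 = 7.2/3 = 2.4%

2.4%


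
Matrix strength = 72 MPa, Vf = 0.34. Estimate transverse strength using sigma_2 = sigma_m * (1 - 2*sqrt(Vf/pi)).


factor = 1 - 2*sqrt(0.34/pi) = 0.342
sigma_2 = 72 * 0.342 = 24.63 MPa

24.63 MPa


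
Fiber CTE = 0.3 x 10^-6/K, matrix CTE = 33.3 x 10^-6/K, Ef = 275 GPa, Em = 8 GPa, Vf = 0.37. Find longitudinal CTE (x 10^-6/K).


E1 = Ef*Vf + Em*(1-Vf) = 106.79
alpha_1 = (alpha_f*Ef*Vf + alpha_m*Em*(1-Vf))/E1 = 1.86 x 10^-6/K

1.86 x 10^-6/K


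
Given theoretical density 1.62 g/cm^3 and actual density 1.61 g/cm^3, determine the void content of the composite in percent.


Void% = (rho_theo - rho_actual)/rho_theo * 100 = (1.62 - 1.61)/1.62 * 100 = 0.62%

0.62%


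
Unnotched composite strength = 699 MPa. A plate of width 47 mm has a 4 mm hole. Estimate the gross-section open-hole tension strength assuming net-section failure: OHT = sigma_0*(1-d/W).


OHT = sigma_0*(1-d/W) = 699*(1-4/47) = 639.5 MPa

639.5 MPa


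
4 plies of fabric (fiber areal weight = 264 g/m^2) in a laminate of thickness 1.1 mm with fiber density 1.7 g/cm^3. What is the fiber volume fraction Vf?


Vf = n * FAW / (rho_f * h * 1000) = 4 * 264 / (1.7 * 1.1 * 1000) = 0.5647

0.5647


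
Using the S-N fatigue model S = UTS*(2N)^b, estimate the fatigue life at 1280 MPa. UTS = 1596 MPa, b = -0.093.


N = 0.5 * (S/UTS)^(1/b) = 0.5 * (1280/1596)^(1/-0.093) = 5.3620 cycles

5.3620 cycles


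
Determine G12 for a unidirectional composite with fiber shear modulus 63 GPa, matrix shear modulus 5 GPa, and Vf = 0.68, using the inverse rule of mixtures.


1/G12 = Vf/Gf + (1-Vf)/Gm = 0.68/63 + 0.32/5
G12 = 13.37 GPa

13.37 GPa


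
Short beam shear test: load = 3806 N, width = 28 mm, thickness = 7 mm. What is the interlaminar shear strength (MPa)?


ILSS = 3F/(4bh) = 3*3806/(4*28*7) = 14.56 MPa

14.56 MPa


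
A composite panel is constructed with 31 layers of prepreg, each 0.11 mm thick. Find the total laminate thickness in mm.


h = n * t_ply = 31 * 0.11 = 3.41 mm

3.41 mm


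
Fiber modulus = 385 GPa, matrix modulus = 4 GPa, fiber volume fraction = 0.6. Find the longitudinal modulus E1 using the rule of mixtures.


E1 = Ef*Vf + Em*(1-Vf) = 385*0.6 + 4*0.4 = 232.6 GPa

232.6 GPa


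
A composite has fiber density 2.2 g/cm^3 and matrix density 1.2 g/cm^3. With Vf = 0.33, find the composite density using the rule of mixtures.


rho_c = rho_f*Vf + rho_m*(1-Vf) = 2.2*0.33 + 1.2*0.67 = 1.53 g/cm^3

1.53 g/cm^3


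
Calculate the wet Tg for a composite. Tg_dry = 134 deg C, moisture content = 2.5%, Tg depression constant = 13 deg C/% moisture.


Tg_wet = Tg_dry - k*moisture = 134 - 13*2.5 = 101.5 deg C

101.5 deg C


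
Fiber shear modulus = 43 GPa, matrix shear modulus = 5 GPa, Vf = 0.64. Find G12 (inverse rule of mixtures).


1/G12 = Vf/Gf + (1-Vf)/Gm = 0.64/43 + 0.36/5
G12 = 11.51 GPa

11.51 GPa


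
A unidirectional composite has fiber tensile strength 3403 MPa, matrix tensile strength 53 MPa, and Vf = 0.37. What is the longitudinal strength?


sigma_1 = sigma_f*Vf + sigma_m*(1-Vf) = 3403*0.37 + 53*0.63 = 1292.5 MPa

1292.5 MPa


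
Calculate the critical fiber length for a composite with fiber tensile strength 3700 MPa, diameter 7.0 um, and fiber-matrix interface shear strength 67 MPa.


Lc = sigma_f * d / (2 * tau_i) = 3700 * 7.0 / (2 * 67) = 193.3 um

193.3 um


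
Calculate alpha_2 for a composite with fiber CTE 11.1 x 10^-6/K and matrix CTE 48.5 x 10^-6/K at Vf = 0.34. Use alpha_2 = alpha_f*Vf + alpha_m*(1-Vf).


alpha_2 = alpha_f*Vf + alpha_m*(1-Vf) = 11.1*0.34 + 48.5*0.66 = 35.8 x 10^-6/K

35.8 x 10^-6/K


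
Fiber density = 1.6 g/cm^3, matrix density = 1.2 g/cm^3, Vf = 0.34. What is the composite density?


rho_c = rho_f*Vf + rho_m*(1-Vf) = 1.6*0.34 + 1.2*0.66 = 1.336 g/cm^3

1.336 g/cm^3


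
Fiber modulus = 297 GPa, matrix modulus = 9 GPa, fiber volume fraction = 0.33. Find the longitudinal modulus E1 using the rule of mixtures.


E1 = Ef*Vf + Em*(1-Vf) = 297*0.33 + 9*0.67 = 104.04 GPa

104.04 GPa


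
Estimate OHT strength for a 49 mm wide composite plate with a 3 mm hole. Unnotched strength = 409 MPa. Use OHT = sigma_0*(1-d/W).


OHT = sigma_0*(1-d/W) = 409*(1-3/49) = 384.0 MPa

384.0 MPa


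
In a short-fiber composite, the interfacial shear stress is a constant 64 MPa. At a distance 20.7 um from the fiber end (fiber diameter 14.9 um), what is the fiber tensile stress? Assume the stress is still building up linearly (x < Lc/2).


Force balance: sigma_f * (pi*d^2/4) = tau * (pi*d) * x  ->  sigma_f = 4 * tau * x / d
sigma_f = 4 * 64 * 20.7 / 14.9 = 355.7 MPa

355.7 MPa


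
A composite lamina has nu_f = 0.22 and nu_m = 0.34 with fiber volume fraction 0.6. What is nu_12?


nu_12 = nu_f*Vf + nu_m*(1-Vf) = 0.22*0.6 + 0.34*0.4 = 0.268

0.268


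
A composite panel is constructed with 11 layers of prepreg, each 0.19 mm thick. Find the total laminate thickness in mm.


h = n * t_ply = 11 * 0.19 = 2.09 mm

2.09 mm


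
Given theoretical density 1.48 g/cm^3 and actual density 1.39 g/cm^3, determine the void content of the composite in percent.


Void% = (rho_theo - rho_actual)/rho_theo * 100 = (1.48 - 1.39)/1.48 * 100 = 6.08%

6.08%


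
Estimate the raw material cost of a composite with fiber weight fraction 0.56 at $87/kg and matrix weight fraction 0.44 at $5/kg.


Cost = cost_f*Wf + cost_m*Wm = 87*0.56 + 5*0.44 = $50.92/kg

$50.92/kg


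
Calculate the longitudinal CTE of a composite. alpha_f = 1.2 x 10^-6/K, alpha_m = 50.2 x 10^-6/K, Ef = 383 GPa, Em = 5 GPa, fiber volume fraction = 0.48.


E1 = Ef*Vf + Em*(1-Vf) = 186.44
alpha_1 = (alpha_f*Ef*Vf + alpha_m*Em*(1-Vf))/E1 = 1.88 x 10^-6/K

1.88 x 10^-6/K


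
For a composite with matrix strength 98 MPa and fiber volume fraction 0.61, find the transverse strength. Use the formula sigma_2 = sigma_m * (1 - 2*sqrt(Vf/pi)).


factor = 1 - 2*sqrt(0.61/pi) = 0.1187
sigma_2 = 98 * 0.1187 = 11.63 MPa

11.63 MPa


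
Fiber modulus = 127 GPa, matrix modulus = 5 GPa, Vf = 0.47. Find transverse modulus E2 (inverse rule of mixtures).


1/E2 = Vf/Ef + (1-Vf)/Em = 0.47/127 + 0.53/5
E2 = 9.12 GPa

9.12 GPa


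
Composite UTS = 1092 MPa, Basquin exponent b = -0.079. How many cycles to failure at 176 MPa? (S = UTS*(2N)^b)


N = 0.5 * (S/UTS)^(1/b) = 0.5 * (176/1092)^(1/-0.079) = 5.4109e+09 cycles

5.4109e+09 cycles


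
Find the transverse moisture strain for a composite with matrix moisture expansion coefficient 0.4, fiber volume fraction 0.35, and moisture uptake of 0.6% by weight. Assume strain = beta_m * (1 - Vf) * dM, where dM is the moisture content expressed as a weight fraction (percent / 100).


dM = 0.6/100 = 0.006
strain = beta_m * (1-Vf) * dM = 0.4 * 0.65 * 0.006 = 0.00156

0.00156


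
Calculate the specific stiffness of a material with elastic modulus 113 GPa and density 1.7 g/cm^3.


Specific stiffness = E/rho = 113/1.7 = 66.5 GPa/(g/cm^3)

66.5 GPa/(g/cm^3)


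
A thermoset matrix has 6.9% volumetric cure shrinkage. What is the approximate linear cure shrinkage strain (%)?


Linear shrinkage ≈ vol_shrink/3 = 6.9/3 = 2.3%

2.3%


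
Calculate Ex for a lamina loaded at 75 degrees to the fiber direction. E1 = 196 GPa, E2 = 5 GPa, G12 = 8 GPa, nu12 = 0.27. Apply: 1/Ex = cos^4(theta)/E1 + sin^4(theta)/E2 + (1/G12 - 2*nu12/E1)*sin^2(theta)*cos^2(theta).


cos^4(75) = 0.004487, sin^4(75) = 0.870513, sin^2(75)*cos^2(75) = 0.0625
1/G12 - 2*nu12/E1 = 1/8 - 2*0.27/196 = 0.122245 GPa^-1
1/Ex = 0.004487/196 + 0.870513/5 + 0.122245*0.0625 = 0.1817657 GPa^-1
Ex = 5.5 GPa

5.5 GPa


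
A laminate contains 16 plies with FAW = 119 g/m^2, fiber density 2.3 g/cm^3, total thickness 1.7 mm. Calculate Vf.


Vf = n * FAW / (rho_f * h * 1000) = 16 * 119 / (2.3 * 1.7 * 1000) = 0.487

0.487


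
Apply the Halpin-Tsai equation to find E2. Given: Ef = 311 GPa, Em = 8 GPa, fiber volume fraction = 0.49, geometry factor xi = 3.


eta = (Ef/Em - 1)/(Ef/Em + xi) = (38.875 - 1)/(38.875 + 3) = 0.9045
E2 = Em*(1+xi*eta*Vf)/(1-eta*Vf) = 33.47 GPa

33.47 GPa


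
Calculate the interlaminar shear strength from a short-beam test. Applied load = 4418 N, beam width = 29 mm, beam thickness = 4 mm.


ILSS = 3F/(4bh) = 3*4418/(4*29*4) = 28.56 MPa

28.56 MPa


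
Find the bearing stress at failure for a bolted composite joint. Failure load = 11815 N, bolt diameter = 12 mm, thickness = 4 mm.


sigma_br = F/(d*h) = 11815/(12*4) = 246.1 MPa

246.1 MPa


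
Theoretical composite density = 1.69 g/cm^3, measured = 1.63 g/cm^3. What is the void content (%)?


Void% = (rho_theo - rho_actual)/rho_theo * 100 = (1.69 - 1.63)/1.69 * 100 = 3.55%

3.55%


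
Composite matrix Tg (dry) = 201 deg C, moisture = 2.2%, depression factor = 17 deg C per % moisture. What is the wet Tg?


Tg_wet = Tg_dry - k*moisture = 201 - 17*2.2 = 163.6 deg C

163.6 deg C


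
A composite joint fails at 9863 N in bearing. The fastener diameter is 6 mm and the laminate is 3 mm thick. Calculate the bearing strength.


sigma_br = F/(d*h) = 9863/(6*3) = 547.9 MPa

547.9 MPa


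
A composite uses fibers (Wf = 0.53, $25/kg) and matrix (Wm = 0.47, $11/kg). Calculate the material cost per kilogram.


Cost = cost_f*Wf + cost_m*Wm = 25*0.53 + 11*0.47 = $18.42/kg

$18.42/kg


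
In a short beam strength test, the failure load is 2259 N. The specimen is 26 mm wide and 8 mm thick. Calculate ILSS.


ILSS = 3F/(4bh) = 3*2259/(4*26*8) = 8.15 MPa

8.15 MPa


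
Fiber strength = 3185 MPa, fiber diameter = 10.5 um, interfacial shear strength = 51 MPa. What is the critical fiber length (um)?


Lc = sigma_f * d / (2 * tau_i) = 3185 * 10.5 / (2 * 51) = 327.9 um

327.9 um


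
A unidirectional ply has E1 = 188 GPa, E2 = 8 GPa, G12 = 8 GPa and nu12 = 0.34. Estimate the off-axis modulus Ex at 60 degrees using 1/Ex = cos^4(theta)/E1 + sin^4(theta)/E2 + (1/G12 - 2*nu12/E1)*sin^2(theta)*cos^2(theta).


cos^4(60) = 0.0625, sin^4(60) = 0.5625, sin^2(60)*cos^2(60) = 0.1875
1/G12 - 2*nu12/E1 = 1/8 - 2*0.34/188 = 0.121383 GPa^-1
1/Ex = 0.0625/188 + 0.5625/8 + 0.121383*0.1875 = 0.0934043 GPa^-1
Ex = 10.71 GPa

10.71 GPa


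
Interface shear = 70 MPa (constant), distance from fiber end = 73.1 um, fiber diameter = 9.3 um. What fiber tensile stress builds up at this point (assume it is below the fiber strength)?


Force balance: sigma_f * (pi*d^2/4) = tau * (pi*d) * x  ->  sigma_f = 4 * tau * x / d
sigma_f = 4 * 70 * 73.1 / 9.3 = 2200.9 MPa

2200.9 MPa


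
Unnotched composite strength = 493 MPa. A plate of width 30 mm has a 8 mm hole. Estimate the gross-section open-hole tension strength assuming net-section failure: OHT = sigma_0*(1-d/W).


OHT = sigma_0*(1-d/W) = 493*(1-8/30) = 361.5 MPa

361.5 MPa


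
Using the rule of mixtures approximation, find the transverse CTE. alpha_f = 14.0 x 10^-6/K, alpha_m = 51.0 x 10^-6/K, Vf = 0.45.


alpha_2 = alpha_f*Vf + alpha_m*(1-Vf) = 14.0*0.45 + 51.0*0.55 = 34.4 x 10^-6/K

34.4 x 10^-6/K


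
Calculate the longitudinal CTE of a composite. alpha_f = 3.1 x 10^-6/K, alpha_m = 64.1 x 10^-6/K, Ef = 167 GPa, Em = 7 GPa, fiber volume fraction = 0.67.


E1 = Ef*Vf + Em*(1-Vf) = 114.2
alpha_1 = (alpha_f*Ef*Vf + alpha_m*Em*(1-Vf))/E1 = 4.33 x 10^-6/K

4.33 x 10^-6/K


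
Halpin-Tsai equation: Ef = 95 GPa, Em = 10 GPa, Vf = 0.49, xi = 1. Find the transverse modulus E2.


eta = (Ef/Em - 1)/(Ef/Em + xi) = (9.5 - 1)/(9.5 + 1) = 0.8095
E2 = Em*(1+xi*eta*Vf)/(1-eta*Vf) = 23.15 GPa

23.15 GPa


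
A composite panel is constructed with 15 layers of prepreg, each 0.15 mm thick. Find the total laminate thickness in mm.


h = n * t_ply = 15 * 0.15 = 2.25 mm

2.25 mm


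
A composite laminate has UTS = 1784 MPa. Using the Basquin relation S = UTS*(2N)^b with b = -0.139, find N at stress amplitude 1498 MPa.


N = 0.5 * (S/UTS)^(1/b) = 0.5 * (1498/1784)^(1/-0.139) = 1.7575 cycles

1.7575 cycles


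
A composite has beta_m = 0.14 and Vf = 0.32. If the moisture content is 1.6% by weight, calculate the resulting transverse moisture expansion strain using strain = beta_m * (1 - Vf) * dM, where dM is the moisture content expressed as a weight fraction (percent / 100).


dM = 1.6/100 = 0.016
strain = beta_m * (1-Vf) * dM = 0.14 * 0.68 * 0.016 = 0.0015232

0.0015232


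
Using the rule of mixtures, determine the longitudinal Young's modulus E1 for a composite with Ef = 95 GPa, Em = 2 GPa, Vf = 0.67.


E1 = Ef*Vf + Em*(1-Vf) = 95*0.67 + 2*0.33 = 64.31 GPa

64.31 GPa


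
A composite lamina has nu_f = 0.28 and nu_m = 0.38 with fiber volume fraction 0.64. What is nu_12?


nu_12 = nu_f*Vf + nu_m*(1-Vf) = 0.28*0.64 + 0.38*0.36 = 0.316

0.316


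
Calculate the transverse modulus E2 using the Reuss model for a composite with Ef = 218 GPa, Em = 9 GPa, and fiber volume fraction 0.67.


1/E2 = Vf/Ef + (1-Vf)/Em = 0.67/218 + 0.33/9
E2 = 25.16 GPa

25.16 GPa


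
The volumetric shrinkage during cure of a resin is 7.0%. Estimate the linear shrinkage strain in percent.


Linear shrinkage ≈ vol_shrink/3 = 7.0/3 = 2.333%

2.333%


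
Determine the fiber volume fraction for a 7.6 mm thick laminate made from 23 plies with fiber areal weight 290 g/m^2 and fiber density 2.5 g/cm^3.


Vf = n * FAW / (rho_f * h * 1000) = 23 * 290 / (2.5 * 7.6 * 1000) = 0.3511

0.3511


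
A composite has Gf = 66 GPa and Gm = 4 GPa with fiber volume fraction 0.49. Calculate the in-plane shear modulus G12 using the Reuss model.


1/G12 = Vf/Gf + (1-Vf)/Gm = 0.49/66 + 0.51/4
G12 = 7.41 GPa

7.41 GPa


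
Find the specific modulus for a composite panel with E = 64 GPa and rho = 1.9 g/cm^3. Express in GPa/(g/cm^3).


Specific stiffness = E/rho = 64/1.9 = 33.7 GPa/(g/cm^3)

33.7 GPa/(g/cm^3)


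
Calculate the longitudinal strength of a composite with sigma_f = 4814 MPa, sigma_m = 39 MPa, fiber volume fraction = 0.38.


sigma_1 = sigma_f*Vf + sigma_m*(1-Vf) = 4814*0.38 + 39*0.62 = 1853.5 MPa

1853.5 MPa


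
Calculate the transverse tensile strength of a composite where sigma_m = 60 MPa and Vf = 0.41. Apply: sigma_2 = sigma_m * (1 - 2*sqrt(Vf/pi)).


factor = 1 - 2*sqrt(0.41/pi) = 0.2775
sigma_2 = 60 * 0.2775 = 16.65 MPa

16.65 MPa


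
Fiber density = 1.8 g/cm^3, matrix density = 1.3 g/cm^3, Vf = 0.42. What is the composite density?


rho_c = rho_f*Vf + rho_m*(1-Vf) = 1.8*0.42 + 1.3*0.58 = 1.51 g/cm^3

1.51 g/cm^3


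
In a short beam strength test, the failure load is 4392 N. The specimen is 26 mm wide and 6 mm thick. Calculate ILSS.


ILSS = 3F/(4bh) = 3*4392/(4*26*6) = 21.12 MPa

21.12 MPa


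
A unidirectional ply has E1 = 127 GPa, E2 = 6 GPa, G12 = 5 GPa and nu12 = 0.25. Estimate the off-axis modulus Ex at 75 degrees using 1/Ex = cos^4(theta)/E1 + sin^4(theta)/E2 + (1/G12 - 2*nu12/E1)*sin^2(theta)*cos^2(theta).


cos^4(75) = 0.004487, sin^4(75) = 0.870513, sin^2(75)*cos^2(75) = 0.0625
1/G12 - 2*nu12/E1 = 1/5 - 2*0.25/127 = 0.196063 GPa^-1
1/Ex = 0.004487/127 + 0.870513/6 + 0.196063*0.0625 = 0.1573747 GPa^-1
Ex = 6.35 GPa

6.35 GPa


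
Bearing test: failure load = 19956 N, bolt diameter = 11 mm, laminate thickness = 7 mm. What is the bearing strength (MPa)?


sigma_br = F/(d*h) = 19956/(11*7) = 259.2 MPa

259.2 MPa


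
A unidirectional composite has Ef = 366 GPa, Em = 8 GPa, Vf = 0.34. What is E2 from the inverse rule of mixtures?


1/E2 = Vf/Ef + (1-Vf)/Em = 0.34/366 + 0.66/8
E2 = 11.99 GPa

11.99 GPa


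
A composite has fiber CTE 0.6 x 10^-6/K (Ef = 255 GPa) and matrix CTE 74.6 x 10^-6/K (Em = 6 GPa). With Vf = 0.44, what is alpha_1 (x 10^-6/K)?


E1 = Ef*Vf + Em*(1-Vf) = 115.56
alpha_1 = (alpha_f*Ef*Vf + alpha_m*Em*(1-Vf))/E1 = 2.75 x 10^-6/K

2.75 x 10^-6/K


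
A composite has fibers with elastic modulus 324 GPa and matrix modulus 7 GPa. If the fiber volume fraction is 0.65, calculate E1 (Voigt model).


E1 = Ef*Vf + Em*(1-Vf) = 324*0.65 + 7*0.35 = 213.05 GPa

213.05 GPa


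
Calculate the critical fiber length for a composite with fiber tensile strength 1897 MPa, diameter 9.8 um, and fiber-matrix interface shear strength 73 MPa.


Lc = sigma_f * d / (2 * tau_i) = 1897 * 9.8 / (2 * 73) = 127.3 um

127.3 um


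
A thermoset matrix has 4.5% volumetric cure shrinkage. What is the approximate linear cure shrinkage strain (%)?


Linear shrinkage ≈ vol_shrink/3 = 4.5/3 = 1.5%

1.5%


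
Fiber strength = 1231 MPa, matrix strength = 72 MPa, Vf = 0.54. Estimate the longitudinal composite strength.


sigma_1 = sigma_f*Vf + sigma_m*(1-Vf) = 1231*0.54 + 72*0.46 = 697.9 MPa

697.9 MPa


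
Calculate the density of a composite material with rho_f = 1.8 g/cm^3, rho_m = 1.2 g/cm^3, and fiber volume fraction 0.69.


rho_c = rho_f*Vf + rho_m*(1-Vf) = 1.8*0.69 + 1.2*0.31 = 1.614 g/cm^3

1.614 g/cm^3


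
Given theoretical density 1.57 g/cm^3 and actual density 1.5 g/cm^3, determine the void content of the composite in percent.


Void% = (rho_theo - rho_actual)/rho_theo * 100 = (1.57 - 1.5)/1.57 * 100 = 4.46%

4.46%


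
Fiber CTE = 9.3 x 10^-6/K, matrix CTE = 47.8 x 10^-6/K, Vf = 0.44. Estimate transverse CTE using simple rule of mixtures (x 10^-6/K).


alpha_2 = alpha_f*Vf + alpha_m*(1-Vf) = 9.3*0.44 + 47.8*0.56 = 30.9 x 10^-6/K

30.9 x 10^-6/K


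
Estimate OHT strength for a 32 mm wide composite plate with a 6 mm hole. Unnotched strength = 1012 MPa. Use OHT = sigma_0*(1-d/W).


OHT = sigma_0*(1-d/W) = 1012*(1-6/32) = 822.3 MPa

822.3 MPa


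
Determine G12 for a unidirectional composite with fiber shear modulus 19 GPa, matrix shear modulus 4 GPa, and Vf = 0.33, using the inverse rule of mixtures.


1/G12 = Vf/Gf + (1-Vf)/Gm = 0.33/19 + 0.67/4
G12 = 5.41 GPa

5.41 GPa


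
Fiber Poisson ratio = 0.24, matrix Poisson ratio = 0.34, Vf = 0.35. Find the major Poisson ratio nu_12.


nu_12 = nu_f*Vf + nu_m*(1-Vf) = 0.24*0.35 + 0.34*0.65 = 0.305

0.305


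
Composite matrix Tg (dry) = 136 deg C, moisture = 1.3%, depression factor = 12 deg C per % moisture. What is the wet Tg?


Tg_wet = Tg_dry - k*moisture = 136 - 12*1.3 = 120.4 deg C

120.4 deg C


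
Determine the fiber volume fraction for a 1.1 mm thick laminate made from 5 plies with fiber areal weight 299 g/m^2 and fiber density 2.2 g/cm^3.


Vf = n * FAW / (rho_f * h * 1000) = 5 * 299 / (2.2 * 1.1 * 1000) = 0.6178

0.6178


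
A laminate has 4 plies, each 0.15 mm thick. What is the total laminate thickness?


h = n * t_ply = 4 * 0.15 = 0.6 mm

0.6 mm


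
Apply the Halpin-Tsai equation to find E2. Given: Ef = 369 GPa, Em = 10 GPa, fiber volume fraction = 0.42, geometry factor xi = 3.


eta = (Ef/Em - 1)/(Ef/Em + xi) = (36.9 - 1)/(36.9 + 3) = 0.8997
E2 = Em*(1+xi*eta*Vf)/(1-eta*Vf) = 34.3 GPa

34.3 GPa


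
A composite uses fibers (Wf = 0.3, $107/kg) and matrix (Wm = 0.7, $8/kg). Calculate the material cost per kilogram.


Cost = cost_f*Wf + cost_m*Wm = 107*0.3 + 8*0.7 = $37.7/kg

$37.7/kg


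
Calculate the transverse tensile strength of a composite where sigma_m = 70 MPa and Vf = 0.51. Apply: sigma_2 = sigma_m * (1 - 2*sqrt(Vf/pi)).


factor = 1 - 2*sqrt(0.51/pi) = 0.1942
sigma_2 = 70 * 0.1942 = 13.59 MPa

13.59 MPa


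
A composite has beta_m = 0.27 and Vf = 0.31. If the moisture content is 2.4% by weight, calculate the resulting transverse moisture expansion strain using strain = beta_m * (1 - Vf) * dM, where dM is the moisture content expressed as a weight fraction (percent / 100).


dM = 2.4/100 = 0.024
strain = beta_m * (1-Vf) * dM = 0.27 * 0.69 * 0.024 = 0.0044712

0.0044712


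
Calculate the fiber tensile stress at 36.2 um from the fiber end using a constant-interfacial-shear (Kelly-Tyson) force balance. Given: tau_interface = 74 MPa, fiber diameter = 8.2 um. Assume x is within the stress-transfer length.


Force balance: sigma_f * (pi*d^2/4) = tau * (pi*d) * x  ->  sigma_f = 4 * tau * x / d
sigma_f = 4 * 74 * 36.2 / 8.2 = 1306.7 MPa

1306.7 MPa


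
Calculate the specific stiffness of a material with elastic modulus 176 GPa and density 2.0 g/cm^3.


Specific stiffness = E/rho = 176/2.0 = 88.0 GPa/(g/cm^3)

88.0 GPa/(g/cm^3)


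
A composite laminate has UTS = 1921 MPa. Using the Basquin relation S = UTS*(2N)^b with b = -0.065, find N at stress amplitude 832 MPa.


N = 0.5 * (S/UTS)^(1/b) = 0.5 * (832/1921)^(1/-0.065) = 194895.3004 cycles

194895.3004 cycles


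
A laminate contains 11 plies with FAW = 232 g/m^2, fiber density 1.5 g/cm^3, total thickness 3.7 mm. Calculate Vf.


Vf = n * FAW / (rho_f * h * 1000) = 11 * 232 / (1.5 * 3.7 * 1000) = 0.4598

0.4598


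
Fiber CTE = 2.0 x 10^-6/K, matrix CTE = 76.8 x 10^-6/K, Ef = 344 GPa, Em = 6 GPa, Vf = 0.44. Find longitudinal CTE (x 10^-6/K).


E1 = Ef*Vf + Em*(1-Vf) = 154.72
alpha_1 = (alpha_f*Ef*Vf + alpha_m*Em*(1-Vf))/E1 = 3.62 x 10^-6/K

3.62 x 10^-6/K


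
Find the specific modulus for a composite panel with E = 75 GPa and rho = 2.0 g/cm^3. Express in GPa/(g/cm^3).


Specific stiffness = E/rho = 75/2.0 = 37.5 GPa/(g/cm^3)

37.5 GPa/(g/cm^3)


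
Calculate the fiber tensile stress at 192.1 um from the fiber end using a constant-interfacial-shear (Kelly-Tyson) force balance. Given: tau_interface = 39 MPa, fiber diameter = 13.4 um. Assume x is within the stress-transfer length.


Force balance: sigma_f * (pi*d^2/4) = tau * (pi*d) * x  ->  sigma_f = 4 * tau * x / d
sigma_f = 4 * 39 * 192.1 / 13.4 = 2236.4 MPa

2236.4 MPa


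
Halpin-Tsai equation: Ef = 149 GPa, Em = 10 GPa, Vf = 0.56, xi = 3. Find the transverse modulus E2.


eta = (Ef/Em - 1)/(Ef/Em + xi) = (14.9 - 1)/(14.9 + 3) = 0.7765
E2 = Em*(1+xi*eta*Vf)/(1-eta*Vf) = 40.78 GPa

40.78 GPa


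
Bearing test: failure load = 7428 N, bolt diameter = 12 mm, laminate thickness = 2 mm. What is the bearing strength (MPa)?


sigma_br = F/(d*h) = 7428/(12*2) = 309.5 MPa

309.5 MPa


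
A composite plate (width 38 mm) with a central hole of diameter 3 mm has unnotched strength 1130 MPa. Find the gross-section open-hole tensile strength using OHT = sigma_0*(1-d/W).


OHT = sigma_0*(1-d/W) = 1130*(1-3/38) = 1040.8 MPa

1040.8 MPa


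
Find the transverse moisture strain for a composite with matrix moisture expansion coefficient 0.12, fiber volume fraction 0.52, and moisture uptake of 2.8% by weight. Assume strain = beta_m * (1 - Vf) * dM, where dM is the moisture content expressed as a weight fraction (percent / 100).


dM = 2.8/100 = 0.028
strain = beta_m * (1-Vf) * dM = 0.12 * 0.48 * 0.028 = 0.0016128

0.0016128


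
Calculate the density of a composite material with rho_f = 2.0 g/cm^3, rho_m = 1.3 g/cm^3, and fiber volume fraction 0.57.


rho_c = rho_f*Vf + rho_m*(1-Vf) = 2.0*0.57 + 1.3*0.43 = 1.699 g/cm^3

1.699 g/cm^3


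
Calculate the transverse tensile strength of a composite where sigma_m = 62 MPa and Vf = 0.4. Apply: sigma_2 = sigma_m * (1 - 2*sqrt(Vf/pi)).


factor = 1 - 2*sqrt(0.4/pi) = 0.2864
sigma_2 = 62 * 0.2864 = 17.75 MPa

17.75 MPa


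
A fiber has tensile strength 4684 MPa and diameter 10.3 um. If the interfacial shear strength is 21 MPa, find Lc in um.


Lc = sigma_f * d / (2 * tau_i) = 4684 * 10.3 / (2 * 21) = 1148.7 um

1148.7 um


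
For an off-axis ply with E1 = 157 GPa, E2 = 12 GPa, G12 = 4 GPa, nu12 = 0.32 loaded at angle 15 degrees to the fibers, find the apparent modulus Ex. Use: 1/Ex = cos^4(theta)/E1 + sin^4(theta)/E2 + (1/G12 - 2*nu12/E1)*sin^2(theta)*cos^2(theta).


cos^4(15) = 0.870513, sin^4(15) = 0.004487, sin^2(15)*cos^2(15) = 0.0625
1/G12 - 2*nu12/E1 = 1/4 - 2*0.32/157 = 0.245924 GPa^-1
1/Ex = 0.870513/157 + 0.004487/12 + 0.245924*0.0625 = 0.0212888 GPa^-1
Ex = 46.97 GPa

46.97 GPa


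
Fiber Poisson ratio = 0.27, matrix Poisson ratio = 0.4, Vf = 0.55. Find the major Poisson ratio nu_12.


nu_12 = nu_f*Vf + nu_m*(1-Vf) = 0.27*0.55 + 0.4*0.45 = 0.3285

0.3285


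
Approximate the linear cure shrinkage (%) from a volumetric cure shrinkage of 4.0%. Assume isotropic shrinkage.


Linear shrinkage ≈ vol_shrink/3 = 4.0/3 = 1.333%

1.333%


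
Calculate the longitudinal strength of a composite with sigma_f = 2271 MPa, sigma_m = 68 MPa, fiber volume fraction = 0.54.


sigma_1 = sigma_f*Vf + sigma_m*(1-Vf) = 2271*0.54 + 68*0.46 = 1257.6 MPa

1257.6 MPa


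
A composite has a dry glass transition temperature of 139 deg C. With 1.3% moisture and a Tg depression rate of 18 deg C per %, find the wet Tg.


Tg_wet = Tg_dry - k*moisture = 139 - 18*1.3 = 115.6 deg C

115.6 deg C


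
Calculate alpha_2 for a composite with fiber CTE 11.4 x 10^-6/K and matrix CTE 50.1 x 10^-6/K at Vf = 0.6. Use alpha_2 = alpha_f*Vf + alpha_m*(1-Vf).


alpha_2 = alpha_f*Vf + alpha_m*(1-Vf) = 11.4*0.6 + 50.1*0.4 = 26.9 x 10^-6/K

26.9 x 10^-6/K


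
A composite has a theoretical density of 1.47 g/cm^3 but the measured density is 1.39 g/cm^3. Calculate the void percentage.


Void% = (rho_theo - rho_actual)/rho_theo * 100 = (1.47 - 1.39)/1.47 * 100 = 5.44%

5.44%


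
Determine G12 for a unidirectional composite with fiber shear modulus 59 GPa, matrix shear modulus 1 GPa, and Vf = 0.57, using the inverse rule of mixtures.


1/G12 = Vf/Gf + (1-Vf)/Gm = 0.57/59 + 0.43/1
G12 = 2.27 GPa

2.27 GPa


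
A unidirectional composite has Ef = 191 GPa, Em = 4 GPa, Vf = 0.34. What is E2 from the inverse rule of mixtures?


1/E2 = Vf/Ef + (1-Vf)/Em = 0.34/191 + 0.66/4
E2 = 6.0 GPa

6.0 GPa


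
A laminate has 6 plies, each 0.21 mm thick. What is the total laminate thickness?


h = n * t_ply = 6 * 0.21 = 1.26 mm

1.26 mm


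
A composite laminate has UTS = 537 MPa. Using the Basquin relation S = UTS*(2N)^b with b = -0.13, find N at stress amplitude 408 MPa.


N = 0.5 * (S/UTS)^(1/b) = 0.5 * (408/537)^(1/-0.13) = 4.1378 cycles

4.1378 cycles


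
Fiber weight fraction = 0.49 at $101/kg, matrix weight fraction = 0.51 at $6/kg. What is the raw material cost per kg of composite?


Cost = cost_f*Wf + cost_m*Wm = 101*0.49 + 6*0.51 = $52.55/kg

$52.55/kg


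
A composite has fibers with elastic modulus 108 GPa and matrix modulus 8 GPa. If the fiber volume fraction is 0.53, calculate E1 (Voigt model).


E1 = Ef*Vf + Em*(1-Vf) = 108*0.53 + 8*0.47 = 61.0 GPa

61.0 GPa


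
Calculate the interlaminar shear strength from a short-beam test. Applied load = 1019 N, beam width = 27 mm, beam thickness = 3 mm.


ILSS = 3F/(4bh) = 3*1019/(4*27*3) = 9.44 MPa

9.44 MPa


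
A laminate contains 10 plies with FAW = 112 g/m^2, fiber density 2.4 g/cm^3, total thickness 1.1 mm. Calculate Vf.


Vf = n * FAW / (rho_f * h * 1000) = 10 * 112 / (2.4 * 1.1 * 1000) = 0.4242

0.4242


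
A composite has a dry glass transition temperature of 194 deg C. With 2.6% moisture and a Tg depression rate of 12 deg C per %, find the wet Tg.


Tg_wet = Tg_dry - k*moisture = 194 - 12*2.6 = 162.8 deg C

162.8 deg C


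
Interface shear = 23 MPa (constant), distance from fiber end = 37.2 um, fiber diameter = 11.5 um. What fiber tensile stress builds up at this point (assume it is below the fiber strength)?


Force balance: sigma_f * (pi*d^2/4) = tau * (pi*d) * x  ->  sigma_f = 4 * tau * x / d
sigma_f = 4 * 23 * 37.2 / 11.5 = 297.6 MPa

297.6 MPa


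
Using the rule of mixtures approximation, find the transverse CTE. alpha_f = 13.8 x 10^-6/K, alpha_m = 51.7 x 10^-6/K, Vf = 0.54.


alpha_2 = alpha_f*Vf + alpha_m*(1-Vf) = 13.8*0.54 + 51.7*0.46 = 31.2 x 10^-6/K

31.2 x 10^-6/K


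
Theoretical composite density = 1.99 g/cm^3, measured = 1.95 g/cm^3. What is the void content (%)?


Void% = (rho_theo - rho_actual)/rho_theo * 100 = (1.99 - 1.95)/1.99 * 100 = 2.01%

2.01%


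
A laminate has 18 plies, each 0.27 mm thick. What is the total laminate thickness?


h = n * t_ply = 18 * 0.27 = 4.86 mm

4.86 mm


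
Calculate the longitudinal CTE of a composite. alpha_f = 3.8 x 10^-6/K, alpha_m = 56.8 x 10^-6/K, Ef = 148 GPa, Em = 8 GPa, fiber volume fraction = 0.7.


E1 = Ef*Vf + Em*(1-Vf) = 106.0
alpha_1 = (alpha_f*Ef*Vf + alpha_m*Em*(1-Vf))/E1 = 5.0 x 10^-6/K

5.0 x 10^-6/K


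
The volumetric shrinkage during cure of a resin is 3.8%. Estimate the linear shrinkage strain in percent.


Linear shrinkage ≈ vol_shrink/3 = 3.8/3 = 1.267%

1.267%


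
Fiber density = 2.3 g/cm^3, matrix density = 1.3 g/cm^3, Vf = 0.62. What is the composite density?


rho_c = rho_f*Vf + rho_m*(1-Vf) = 2.3*0.62 + 1.3*0.38 = 1.92 g/cm^3

1.92 g/cm^3


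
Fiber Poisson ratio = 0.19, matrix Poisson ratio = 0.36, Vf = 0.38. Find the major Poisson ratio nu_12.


nu_12 = nu_f*Vf + nu_m*(1-Vf) = 0.19*0.38 + 0.36*0.62 = 0.2954

0.2954


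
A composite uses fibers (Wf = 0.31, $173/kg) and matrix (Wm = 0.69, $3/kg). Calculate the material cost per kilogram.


Cost = cost_f*Wf + cost_m*Wm = 173*0.31 + 3*0.69 = $55.7/kg

$55.7/kg


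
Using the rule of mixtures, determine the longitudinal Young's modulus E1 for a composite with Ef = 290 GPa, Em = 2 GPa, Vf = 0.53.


E1 = Ef*Vf + Em*(1-Vf) = 290*0.53 + 2*0.47 = 154.64 GPa

154.64 GPa


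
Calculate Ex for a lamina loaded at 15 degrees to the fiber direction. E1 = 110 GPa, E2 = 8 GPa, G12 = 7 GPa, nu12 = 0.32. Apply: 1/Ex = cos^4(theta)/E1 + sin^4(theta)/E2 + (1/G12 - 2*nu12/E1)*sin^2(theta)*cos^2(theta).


cos^4(15) = 0.870513, sin^4(15) = 0.004487, sin^2(15)*cos^2(15) = 0.0625
1/G12 - 2*nu12/E1 = 1/7 - 2*0.32/110 = 0.137039 GPa^-1
1/Ex = 0.870513/110 + 0.004487/8 + 0.137039*0.0625 = 0.0170396 GPa^-1
Ex = 58.69 GPa

58.69 GPa


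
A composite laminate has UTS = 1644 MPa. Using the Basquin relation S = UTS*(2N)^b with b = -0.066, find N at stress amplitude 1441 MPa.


N = 0.5 * (S/UTS)^(1/b) = 0.5 * (1441/1644)^(1/-0.066) = 3.6831 cycles

3.6831 cycles


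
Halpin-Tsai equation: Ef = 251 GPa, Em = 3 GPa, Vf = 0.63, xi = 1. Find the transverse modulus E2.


eta = (Ef/Em - 1)/(Ef/Em + xi) = (83.6667 - 1)/(83.6667 + 1) = 0.9764
E2 = Em*(1+xi*eta*Vf)/(1-eta*Vf) = 12.59 GPa

12.59 GPa


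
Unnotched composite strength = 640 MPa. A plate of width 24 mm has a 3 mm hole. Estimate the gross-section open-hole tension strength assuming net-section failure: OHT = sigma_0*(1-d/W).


OHT = sigma_0*(1-d/W) = 640*(1-3/24) = 560.0 MPa

560.0 MPa


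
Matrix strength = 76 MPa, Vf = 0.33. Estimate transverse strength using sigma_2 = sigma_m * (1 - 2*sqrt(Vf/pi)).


factor = 1 - 2*sqrt(0.33/pi) = 0.3518
sigma_2 = 76 * 0.3518 = 26.74 MPa

26.74 MPa


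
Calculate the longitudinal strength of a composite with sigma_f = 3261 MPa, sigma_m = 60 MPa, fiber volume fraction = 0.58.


sigma_1 = sigma_f*Vf + sigma_m*(1-Vf) = 3261*0.58 + 60*0.42 = 1916.6 MPa

1916.6 MPa


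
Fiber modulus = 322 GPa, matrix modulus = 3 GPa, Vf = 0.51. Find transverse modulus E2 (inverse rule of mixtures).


1/E2 = Vf/Ef + (1-Vf)/Em = 0.51/322 + 0.49/3
E2 = 6.06 GPa

6.06 GPa


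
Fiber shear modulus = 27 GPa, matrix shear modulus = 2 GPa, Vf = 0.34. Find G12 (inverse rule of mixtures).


1/G12 = Vf/Gf + (1-Vf)/Gm = 0.34/27 + 0.66/2
G12 = 2.92 GPa

2.92 GPa


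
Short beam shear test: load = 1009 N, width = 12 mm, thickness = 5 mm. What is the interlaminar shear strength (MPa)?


ILSS = 3F/(4bh) = 3*1009/(4*12*5) = 12.61 MPa

12.61 MPa


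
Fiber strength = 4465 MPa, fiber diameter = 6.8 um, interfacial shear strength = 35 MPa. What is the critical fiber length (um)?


Lc = sigma_f * d / (2 * tau_i) = 4465 * 6.8 / (2 * 35) = 433.7 um

433.7 um


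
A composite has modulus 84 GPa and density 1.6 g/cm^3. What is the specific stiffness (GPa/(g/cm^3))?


Specific stiffness = E/rho = 84/1.6 = 52.5 GPa/(g/cm^3)

52.5 GPa/(g/cm^3)


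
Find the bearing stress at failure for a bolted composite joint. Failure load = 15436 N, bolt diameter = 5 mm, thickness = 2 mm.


sigma_br = F/(d*h) = 15436/(5*2) = 1543.6 MPa

1543.6 MPa


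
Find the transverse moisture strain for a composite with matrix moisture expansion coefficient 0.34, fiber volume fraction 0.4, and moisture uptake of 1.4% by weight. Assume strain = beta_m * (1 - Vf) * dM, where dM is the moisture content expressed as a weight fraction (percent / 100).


dM = 1.4/100 = 0.014
strain = beta_m * (1-Vf) * dM = 0.34 * 0.6 * 0.014 = 0.002856

0.002856


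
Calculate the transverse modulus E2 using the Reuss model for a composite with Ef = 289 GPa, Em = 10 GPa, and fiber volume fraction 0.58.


1/E2 = Vf/Ef + (1-Vf)/Em = 0.58/289 + 0.42/10
E2 = 22.72 GPa

22.72 GPa


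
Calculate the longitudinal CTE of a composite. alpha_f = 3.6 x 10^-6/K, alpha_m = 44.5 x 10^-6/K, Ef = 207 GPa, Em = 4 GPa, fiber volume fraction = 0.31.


E1 = Ef*Vf + Em*(1-Vf) = 66.93
alpha_1 = (alpha_f*Ef*Vf + alpha_m*Em*(1-Vf))/E1 = 5.29 x 10^-6/K

5.29 x 10^-6/K


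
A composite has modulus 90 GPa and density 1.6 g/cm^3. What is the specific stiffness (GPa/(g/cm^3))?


Specific stiffness = E/rho = 90/1.6 = 56.3 GPa/(g/cm^3)

56.3 GPa/(g/cm^3)


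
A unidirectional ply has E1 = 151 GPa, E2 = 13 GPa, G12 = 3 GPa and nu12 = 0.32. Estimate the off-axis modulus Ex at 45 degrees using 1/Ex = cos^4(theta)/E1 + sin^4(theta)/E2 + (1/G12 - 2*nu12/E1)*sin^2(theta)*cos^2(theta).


cos^4(45) = 0.25, sin^4(45) = 0.25, sin^2(45)*cos^2(45) = 0.25
1/G12 - 2*nu12/E1 = 1/3 - 2*0.32/151 = 0.329095 GPa^-1
1/Ex = 0.25/151 + 0.25/13 + 0.329095*0.25 = 0.1031601 GPa^-1
Ex = 9.69 GPa

9.69 GPa


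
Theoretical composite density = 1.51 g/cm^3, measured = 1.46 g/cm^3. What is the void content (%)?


Void% = (rho_theo - rho_actual)/rho_theo * 100 = (1.51 - 1.46)/1.51 * 100 = 3.31%

3.31%


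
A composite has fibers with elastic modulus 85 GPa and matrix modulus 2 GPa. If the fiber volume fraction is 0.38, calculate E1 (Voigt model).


E1 = Ef*Vf + Em*(1-Vf) = 85*0.38 + 2*0.62 = 33.54 GPa

33.54 GPa


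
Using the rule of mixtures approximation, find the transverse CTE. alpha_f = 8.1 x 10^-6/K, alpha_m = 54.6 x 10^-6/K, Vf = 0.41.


alpha_2 = alpha_f*Vf + alpha_m*(1-Vf) = 8.1*0.41 + 54.6*0.59 = 35.5 x 10^-6/K

35.5 x 10^-6/K


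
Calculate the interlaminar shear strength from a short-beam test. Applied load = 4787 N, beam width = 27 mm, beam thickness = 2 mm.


ILSS = 3F/(4bh) = 3*4787/(4*27*2) = 66.49 MPa

66.49 MPa


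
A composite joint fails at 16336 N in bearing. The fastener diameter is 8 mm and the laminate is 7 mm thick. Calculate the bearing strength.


sigma_br = F/(d*h) = 16336/(8*7) = 291.7 MPa

291.7 MPa


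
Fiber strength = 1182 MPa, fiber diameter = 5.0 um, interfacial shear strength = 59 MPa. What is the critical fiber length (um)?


Lc = sigma_f * d / (2 * tau_i) = 1182 * 5.0 / (2 * 59) = 50.1 um

50.1 um


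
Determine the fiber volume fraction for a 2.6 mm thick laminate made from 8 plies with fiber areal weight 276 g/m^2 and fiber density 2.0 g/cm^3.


Vf = n * FAW / (rho_f * h * 1000) = 8 * 276 / (2.0 * 2.6 * 1000) = 0.4246

0.4246


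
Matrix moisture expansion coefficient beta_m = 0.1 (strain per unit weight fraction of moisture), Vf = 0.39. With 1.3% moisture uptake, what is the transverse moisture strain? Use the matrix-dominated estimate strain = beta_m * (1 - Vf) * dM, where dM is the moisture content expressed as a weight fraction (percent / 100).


dM = 1.3/100 = 0.013
strain = beta_m * (1-Vf) * dM = 0.1 * 0.61 * 0.013 = 0.000793

0.000793


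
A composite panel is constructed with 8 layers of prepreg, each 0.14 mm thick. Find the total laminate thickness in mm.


h = n * t_ply = 8 * 0.14 = 1.12 mm

1.12 mm


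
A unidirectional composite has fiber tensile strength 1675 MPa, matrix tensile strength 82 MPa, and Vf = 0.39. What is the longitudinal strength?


sigma_1 = sigma_f*Vf + sigma_m*(1-Vf) = 1675*0.39 + 82*0.61 = 703.3 MPa

703.3 MPa


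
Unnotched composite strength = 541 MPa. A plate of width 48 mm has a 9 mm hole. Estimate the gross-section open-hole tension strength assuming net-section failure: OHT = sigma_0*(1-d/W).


OHT = sigma_0*(1-d/W) = 541*(1-9/48) = 439.6 MPa

439.6 MPa


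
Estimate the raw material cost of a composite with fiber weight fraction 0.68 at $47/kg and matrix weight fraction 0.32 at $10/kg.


Cost = cost_f*Wf + cost_m*Wm = 47*0.68 + 10*0.32 = $35.16/kg

$35.16/kg


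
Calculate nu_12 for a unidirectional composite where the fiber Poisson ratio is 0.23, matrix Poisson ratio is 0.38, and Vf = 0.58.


nu_12 = nu_f*Vf + nu_m*(1-Vf) = 0.23*0.58 + 0.38*0.42 = 0.293

0.293


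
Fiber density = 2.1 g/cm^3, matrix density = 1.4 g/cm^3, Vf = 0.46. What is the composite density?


rho_c = rho_f*Vf + rho_m*(1-Vf) = 2.1*0.46 + 1.4*0.54 = 1.722 g/cm^3

1.722 g/cm^3


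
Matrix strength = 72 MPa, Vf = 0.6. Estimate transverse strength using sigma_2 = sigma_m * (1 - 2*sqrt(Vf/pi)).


factor = 1 - 2*sqrt(0.6/pi) = 0.126
sigma_2 = 72 * 0.126 = 9.07 MPa

9.07 MPa


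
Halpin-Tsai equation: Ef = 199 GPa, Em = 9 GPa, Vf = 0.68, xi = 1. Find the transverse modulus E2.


eta = (Ef/Em - 1)/(Ef/Em + xi) = (22.1111 - 1)/(22.1111 + 1) = 0.9135
E2 = Em*(1+xi*eta*Vf)/(1-eta*Vf) = 38.51 GPa

38.51 GPa


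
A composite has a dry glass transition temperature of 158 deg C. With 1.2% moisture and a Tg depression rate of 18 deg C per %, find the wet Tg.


Tg_wet = Tg_dry - k*moisture = 158 - 18*1.2 = 136.4 deg C

136.4 deg C


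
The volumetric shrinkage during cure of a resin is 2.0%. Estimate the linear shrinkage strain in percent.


Linear shrinkage ≈ vol_shrink/3 = 2.0/3 = 0.667%

0.667%


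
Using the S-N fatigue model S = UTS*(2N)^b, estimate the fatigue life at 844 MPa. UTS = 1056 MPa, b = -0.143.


N = 0.5 * (S/UTS)^(1/b) = 0.5 * (844/1056)^(1/-0.143) = 2.3963 cycles

2.3963 cycles


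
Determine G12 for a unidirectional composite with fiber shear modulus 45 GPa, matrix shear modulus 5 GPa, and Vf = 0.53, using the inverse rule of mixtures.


1/G12 = Vf/Gf + (1-Vf)/Gm = 0.53/45 + 0.47/5
G12 = 9.45 GPa

9.45 GPa


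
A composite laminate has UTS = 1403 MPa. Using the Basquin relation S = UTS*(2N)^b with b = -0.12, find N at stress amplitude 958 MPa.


N = 0.5 * (S/UTS)^(1/b) = 0.5 * (958/1403)^(1/-0.12) = 12.0154 cycles

12.0154 cycles


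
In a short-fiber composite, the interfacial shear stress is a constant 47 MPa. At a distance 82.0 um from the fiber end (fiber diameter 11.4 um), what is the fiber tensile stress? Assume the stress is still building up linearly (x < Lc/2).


Force balance: sigma_f * (pi*d^2/4) = tau * (pi*d) * x  ->  sigma_f = 4 * tau * x / d
sigma_f = 4 * 47 * 82.0 / 11.4 = 1352.3 MPa

1352.3 MPa


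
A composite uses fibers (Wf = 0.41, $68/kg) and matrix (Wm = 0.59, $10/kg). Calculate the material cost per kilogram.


Cost = cost_f*Wf + cost_m*Wm = 68*0.41 + 10*0.59 = $33.78/kg

$33.78/kg
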